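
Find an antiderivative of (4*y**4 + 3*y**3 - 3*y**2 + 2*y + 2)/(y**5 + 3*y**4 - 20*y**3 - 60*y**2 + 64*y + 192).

Factor the denominator: (y - 4)*(y - 2)*(y + 2)*(y + 3)*(y + 4).
Partial-fraction decomposition: 389/(48*(y + 4)) - 212/(35*(y + 3)) + 13/(24*(y + 2)) - 41/(120*(y - 2)) + 589/(336*(y - 4)).
Integrate each term: A/(y−a) contributes A·log|y−a|.

589*log(y - 4)/336 - 41*log(y - 2)/120 + 13*log(y + 2)/24 - 212*log(y + 3)/35 + 389*log(y + 4)/48 + C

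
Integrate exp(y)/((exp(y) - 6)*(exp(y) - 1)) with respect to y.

Let u = e^y, du = e^y dy.
The integral becomes ∫ du/((u-1)(u-6)); decompose into partial fractions.

log(exp(y) - 6)/5 - log(exp(y) - 1)/5 + C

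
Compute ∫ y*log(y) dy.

Use integration by parts with u = log(y), dv = y dy.
Then du = 1/y dy and v = y**2/2.

y**2*log(y)/2 - y**2/4 + C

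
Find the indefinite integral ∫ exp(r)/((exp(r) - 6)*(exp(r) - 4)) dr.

Let u = e^r, du = e^r dr.
The integral becomes ∫ du/((u-4)(u-6)); decompose into partial fractions.

log(exp(r) - 6)/2 - log(exp(r) - 4)/2 + C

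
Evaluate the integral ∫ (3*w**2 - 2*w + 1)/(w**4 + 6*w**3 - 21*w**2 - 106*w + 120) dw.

Factor the denominator: (w - 4)*(w - 1)*(w + 5)*(w + 6).
Partial-fraction decomposition: -121/(70*(w + 6)) + 43/(27*(w + 5)) - 1/(63*(w - 1)) + 41/(270*(w - 4)).
Integrate each term: A/(w−a) contributes A·log|w−a|.

41*log(w - 4)/270 - log(w - 1)/63 + 43*log(w + 5)/27 - 121*log(w + 6)/70 + C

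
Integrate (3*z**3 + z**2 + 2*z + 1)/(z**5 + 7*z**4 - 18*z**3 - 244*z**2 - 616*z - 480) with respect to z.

Factor the denominator: (z - 6)*(z + 2)**2*(z + 4)*(z + 5).
Partial-fraction decomposition: -359/(99*(z + 5)) + 183/(40*(z + 4)) - 1207/(1152*(z + 2)) + 23/(48*(z + 2)**2) + 697/(7040*(z - 6)).
Integrate each term; A/(z−a) gives A·log|z−a|; A/(z−a)² gives −A/(z−a).

697*log(z - 6)/7040 - 1207*log(z + 2)/1152 + 183*log(z + 4)/40 - 359*log(z + 5)/99 - 23/(48*z + 96) + C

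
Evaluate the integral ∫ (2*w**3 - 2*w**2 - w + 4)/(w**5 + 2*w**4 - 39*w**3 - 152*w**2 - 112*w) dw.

-log(w)/28 + 585*log(w - 7)/6776 + log(w + 1)/72 - 281*log(w + 4)/4356 - 38/(33*w + 132) + C

Factor the denominator: w*(w - 7)*(w + 1)*(w + 4)**2.
Partial-fraction decomposition: -281/(4356*(w + 4)) + 38/(33*(w + 4)**2) + 1/(72*(w + 1)) + 585/(6776*(w - 7)) - 1/(28*w).
Integrate each term; A/(w−a) gives A·log|w−a|; A/(w−a)² gives −A/(w−a).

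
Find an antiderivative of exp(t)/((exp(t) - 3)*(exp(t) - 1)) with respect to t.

Let u = e^t, du = e^t dt.
The integral becomes ∫ du/((u-3)(u-1)); decompose into partial fractions.

log(exp(t) - 3)/2 - log(exp(t) - 1)/2 + C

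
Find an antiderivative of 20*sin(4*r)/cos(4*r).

Let u = cos(4*r), so du = (-4*sin(4*r)) dr.
Rewriting, the integral becomes -5·∫ 1/u du = -5·log(u).
Substituting back, u = cos(4*r).

-5*log(cos(4*r)) + C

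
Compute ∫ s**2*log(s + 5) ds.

s**3*log(s + 5)/3 - s**3/9 + 5*s**2/6 - 25*s/3 + 125*log(s + 5)/3 + C

Use integration by parts with u = log(s + 5), dv = s**2 ds.
Then du = 1/(s + 5) ds and v = s**3/3.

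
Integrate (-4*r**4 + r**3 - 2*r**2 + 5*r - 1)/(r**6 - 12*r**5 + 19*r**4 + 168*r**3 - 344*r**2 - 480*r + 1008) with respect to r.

-373*log(r - 7)/90 + 5011*log(r - 6)/1152 - 119*log(r - 2)/400 - 91*log(r + 2)/1152 + 77*log(r + 3)/450 + 11/(80*r - 160) + C

Factor the denominator: (r - 7)*(r - 6)*(r - 2)**2*(r + 2)*(r + 3).
Partial-fraction decomposition: 77/(450*(r + 3)) - 91/(1152*(r + 2)) - 119/(400*(r - 2)) - 11/(80*(r - 2)**2) + 5011/(1152*(r - 6)) - 373/(90*(r - 7)).
Integrate each term; A/(r−a) gives A·log|r−a|; A/(r−a)² gives −A/(r−a).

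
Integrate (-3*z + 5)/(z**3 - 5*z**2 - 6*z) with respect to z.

-5*log(z)/6 - 13*log(z - 6)/42 + 8*log(z + 1)/7 + C

Factor the denominator: z*(z - 6)*(z + 1).
Partial-fraction decomposition: 8/(7*(z + 1)) - 13/(42*(z - 6)) - 5/(6*z).
Integrate each term: A/(z−a) contributes A·log|z−a|.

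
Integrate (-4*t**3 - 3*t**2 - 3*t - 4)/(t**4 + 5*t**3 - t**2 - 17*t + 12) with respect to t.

Factor the denominator: (t - 1)**2*(t + 3)*(t + 4).
Partial-fraction decomposition: -216/(25*(t + 4)) + 43/(8*(t + 3)) - 147/(200*(t - 1)) - 7/(10*(t - 1)**2).
Integrate each term; A/(t−a) gives A·log|t−a|; A/(t−a)² gives −A/(t−a).

-147*log(t - 1)/200 + 43*log(t + 3)/8 - 216*log(t + 4)/25 + 7/(10*t - 10) + C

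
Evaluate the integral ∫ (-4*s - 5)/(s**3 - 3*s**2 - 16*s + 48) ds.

Factor the denominator: (s - 4)*(s - 3)*(s + 4).
Partial-fraction decomposition: 11/(56*(s + 4)) + 17/(7*(s - 3)) - 21/(8*(s - 4)).
Integrate each term: A/(s−a) contributes A·log|s−a|.

-21*log(s - 4)/8 + 17*log(s - 3)/7 + 11*log(s + 4)/56 + C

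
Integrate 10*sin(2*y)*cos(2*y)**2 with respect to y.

Let u = cos(2*y), so du = (-2*sin(2*y)) dy.
Rewriting, the integral becomes -5·∫ u^2 du = -5·u^3/3.
Substituting back, u = cos(2*y).

-5*cos(2*y)**3/3 + C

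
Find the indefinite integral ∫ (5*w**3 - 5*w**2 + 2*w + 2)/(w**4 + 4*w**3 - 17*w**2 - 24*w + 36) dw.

Factor the denominator: (w - 3)*(w - 1)*(w + 2)*(w + 6).
Partial-fraction decomposition: 635/(126*(w + 6)) - 31/(30*(w + 2)) - 2/(21*(w - 1)) + 49/(45*(w - 3)).
Integrate each term: A/(w−a) contributes A·log|w−a|.

49*log(w - 3)/45 - 2*log(w - 1)/21 - 31*log(w + 2)/30 + 635*log(w + 6)/126 + C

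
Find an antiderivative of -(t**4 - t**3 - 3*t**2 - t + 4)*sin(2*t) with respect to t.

t**4*cos(2*t)/2 - t**3*sin(2*t) - t**3*cos(2*t)/2 + 3*t**2*sin(2*t)/4 - 3*t**2*cos(2*t) + 3*t*sin(2*t) + t*cos(2*t)/4 - sin(2*t)/8 + 7*cos(2*t)/2 + C

Use integration by parts with u = t**4 - t**3 - 3*t**2 - t + 4, dv = -sin(2*t) dt, so v = cos(2*t)/2.
Apply parts 4 times (tabular method): alternate signs, differentiate u down to 0, integrate dv up.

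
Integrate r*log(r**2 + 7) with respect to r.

r**2*log(r**2 + 7)/2 - r**2/2 + 7*log(r**2 + 7)/2 + C

Let u = r**2 + 7, so du = (2*r) dr.
The integral becomes (1/2)·∫ log(u) du; integrate by parts with u′=log(u), dv′=du.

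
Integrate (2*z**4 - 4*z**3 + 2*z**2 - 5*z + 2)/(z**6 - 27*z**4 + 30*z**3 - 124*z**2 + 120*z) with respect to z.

Factor the denominator: z*(z - 5)*(z - 1)*(z + 6)*(z**2 + 4).
Partial-fraction decomposition: (19*z + 124)/(580*(z**2 + 4)) - 89/(462*(z + 6)) + 3/(140*(z - 1)) + 777/(6380*(z - 5)) + 1/(60*z).
Integrate each term; A/(z−a) gives A·log|z−a|; the (Bz+D)/(z²+p²) term gives a log and an atan.

log(z)/60 + 777*log(z - 5)/6380 + 3*log(z - 1)/140 - 89*log(z + 6)/462 + 19*log(z**2 + 4)/1160 + 31*atan(z/2)/290 + C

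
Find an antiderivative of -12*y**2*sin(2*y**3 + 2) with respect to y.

Let u = 2*y**3 + 2, so du = (6*y**2) dy.
Rewriting, the integral becomes -2·∫ sin(u) du = -2·-cos(u).
Substituting back, u = 2*y**3 + 2.

2*cos(2*y**3 + 2) + C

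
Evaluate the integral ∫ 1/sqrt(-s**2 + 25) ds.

Substitute s = 5·sin(θ), so ds = 5·cos(θ) dθ and the radical becomes sqrt(-s**2 + 25) = 5·cos(θ) by the Pythagorean identity.
Integrate the resulting trig expression in θ, then back-substitute θ = asin(s/5), sin(θ) = s/5, cos(θ) = sqrt(-s**2 + 25)/5 (absorbing any constant into C).

asin(s/5) + C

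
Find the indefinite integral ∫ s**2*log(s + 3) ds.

s**3*log(s + 3)/3 - s**3/9 + s**2/2 - 3*s + 9*log(s + 3) + C

Use integration by parts with u = log(s + 3), dv = s**2 ds.
Then du = 1/(s + 3) ds and v = s**3/3.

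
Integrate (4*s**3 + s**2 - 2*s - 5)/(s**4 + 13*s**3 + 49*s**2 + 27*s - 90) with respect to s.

Factor the denominator: (s - 1)*(s + 3)*(s + 5)*(s + 6).
Partial-fraction decomposition: 821/(21*(s + 6)) - 235/(6*(s + 5)) + 49/(12*(s + 3)) - 1/(84*(s - 1)).
Integrate each term: A/(s−a) contributes A·log|s−a|.

-log(s - 1)/84 + 49*log(s + 3)/12 - 235*log(s + 5)/6 + 821*log(s + 6)/21 + C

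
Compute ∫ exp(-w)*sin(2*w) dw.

-exp(-w)*sin(2*w)/5 - 2*exp(-w)*cos(2*w)/5 + C

Let I denote the integral. Integrate by parts with u = sin(2*w), dv = exp(-w) dw, so v = -exp(-w): I = -exp(-w)*sin(2*w) + 2·∫ exp(-w)*cos(2*w) dw.
Apply parts again with u = cos(2*w), dv = exp(-w) dw: ∫ exp(-w)*cos(2*w) dw = -exp(-w)*cos(2*w) − 2·I. Substituting back brings back I: I = -exp(-w)*sin(2*w) - 2*exp(-w)*cos(2*w) − 4·I.
Solving for I: (1 + 4)·I equals the remaining terms, so I = (1/5)·(-exp(-w)*sin(2*w) - 2*exp(-w)*cos(2*w)).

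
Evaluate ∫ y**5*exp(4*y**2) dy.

(8*y**4 - 4*y**2 + 1)*exp(4*y**2)/64 + C

Let u = y², du = 2y dy; rewrite as (1/2)∫ u^2·exp(4u) du.
Now integrate by parts 2 times.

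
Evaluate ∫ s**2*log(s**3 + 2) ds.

s**3*log(s**3 + 2)/3 - s**3/3 + 2*log(s**3 + 2)/3 + C

Let u = s**3 + 2, so du = (3*s**2) ds.
The integral becomes (1/3)·∫ log(u) du; integrate by parts with u′=log(u), dv′=du.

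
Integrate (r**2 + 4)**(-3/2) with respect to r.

r/(4*sqrt(r**2 + 4)) + C

Substitute r = 2·tan(θ), so dr = 2·sec(θ)^2 dθ and the radical becomes sqrt(r**2 + 4) = 2·sec(θ) by the Pythagorean identity.
Integrate the resulting trig expression in θ, then back-substitute tan(θ) = r/2, sec(θ) = sqrt(r**2 + 4)/2 (absorbing any constant into C).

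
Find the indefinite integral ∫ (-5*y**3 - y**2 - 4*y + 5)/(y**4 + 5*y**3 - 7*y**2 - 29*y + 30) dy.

Factor the denominator: (y - 2)*(y - 1)*(y + 3)*(y + 5).
Partial-fraction decomposition: -625/(84*(y + 5)) + 143/(40*(y + 3)) + 5/(24*(y - 1)) - 47/(35*(y - 2)).
Integrate each term: A/(y−a) contributes A·log|y−a|.

-47*log(y - 2)/35 + 5*log(y - 1)/24 + 143*log(y + 3)/40 - 625*log(y + 5)/84 + C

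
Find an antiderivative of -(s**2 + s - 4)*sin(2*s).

Use integration by parts with u = s**2 + s - 4, dv = -sin(2*s) ds, so v = cos(2*s)/2.
Apply parts 2 times (tabular method): alternate signs, differentiate u down to 0, integrate dv up.

s**2*cos(2*s)/2 - s*sin(2*s)/2 + s*cos(2*s)/2 - sin(2*s)/4 - 9*cos(2*s)/4 + C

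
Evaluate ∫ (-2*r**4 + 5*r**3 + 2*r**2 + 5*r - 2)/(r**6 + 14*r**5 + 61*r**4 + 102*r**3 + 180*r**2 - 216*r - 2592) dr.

Factor the denominator: (r - 2)*(r + 4)*(r + 6)**2*(r**2 + 9).
Partial-fraction decomposition: -2*(2*r - 1179)/(8775*(r**2 + 9)) - 14843/(10800*(r + 6)) - 227/(45*(r + 6)**2) + 137/(100*(r + 4)) + 1/(208*(r - 2)).
Integrate each term; A/(r−a) gives A·log|r−a|; the (Br+D)/(r²+p²) term gives a log and an atan.

log(r - 2)/208 + 137*log(r + 4)/100 - 14843*log(r + 6)/10800 - 2*log(r**2 + 9)/8775 + 262*atan(r/3)/2925 + 227/(45*r + 270) + C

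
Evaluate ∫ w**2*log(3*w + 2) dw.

w**3*log(3*w + 2)/3 - w**3/9 + w**2/9 - 4*w/27 + 8*log(3*w + 2)/81 + C

Use integration by parts with u = log(3*w + 2), dv = w**2 dw.
Then du = 3/(3*w + 2) dw and v = w**3/3.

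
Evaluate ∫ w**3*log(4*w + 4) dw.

w**4*log(4*w + 4)/4 - w**4/16 + w**3/12 - w**2/8 + w/4 - log(w + 1)/4 + C

Use integration by parts with u = log(4*w + 4), dv = w**3 dw.
Then du = 4/(4*w + 4) dw and v = w**4/4.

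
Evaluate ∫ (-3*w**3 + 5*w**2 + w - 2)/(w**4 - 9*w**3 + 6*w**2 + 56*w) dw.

Factor the denominator: w*(w - 7)*(w - 4)*(w + 2).
Partial-fraction decomposition: -10/(27*(w + 2)) + 55/(36*(w - 4)) - 779/(189*(w - 7)) - 1/(28*w).
Integrate each term: A/(w−a) contributes A·log|w−a|.

-log(w)/28 - 779*log(w - 7)/189 + 55*log(w - 4)/36 - 10*log(w + 2)/27 + C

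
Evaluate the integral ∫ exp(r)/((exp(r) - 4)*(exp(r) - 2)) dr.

log(exp(r) - 4)/2 - log(exp(r) - 2)/2 + C

Let u = e^r, du = e^r dr.
The integral becomes ∫ du/((u-4)(u-2)); decompose into partial fractions.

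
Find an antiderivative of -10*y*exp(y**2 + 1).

-5*exp(y**2 + 1) + C

Let u = y**2 + 1, so du = (2*y) dy.
Rewriting, the integral becomes -5·∫ e^u du = -5·e^u.
Substituting back, u = y**2 + 1.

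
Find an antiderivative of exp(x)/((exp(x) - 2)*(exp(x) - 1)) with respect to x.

log(exp(x) - 2) - log(exp(x) - 1) + C

Let u = e^x, du = e^x dx.
The integral becomes ∫ du/((u-1)(u-2)); decompose into partial fractions.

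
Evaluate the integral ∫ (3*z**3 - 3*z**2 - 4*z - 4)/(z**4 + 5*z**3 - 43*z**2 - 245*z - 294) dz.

Factor the denominator: (z - 7)*(z + 2)*(z + 3)*(z + 7).
Partial-fraction decomposition: 144/(35*(z + 7)) - 5/(2*(z + 3)) + 32/(45*(z + 2)) + 85/(126*(z - 7)).
Integrate each term: A/(z−a) contributes A·log|z−a|.

85*log(z - 7)/126 + 32*log(z + 2)/45 - 5*log(z + 3)/2 + 144*log(z + 7)/35 + C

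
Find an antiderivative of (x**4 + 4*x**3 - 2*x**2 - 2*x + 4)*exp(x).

Use integration by parts with u = x**4 + 4*x**3 - 2*x**2 - 2*x + 4, dv = exp(x) dx, so v = exp(x).
Apply parts 4 times (tabular method): alternate signs, differentiate u down to 0, integrate dv up.

(x**4 - 2*x**2 + 2*x + 2)*exp(x) + C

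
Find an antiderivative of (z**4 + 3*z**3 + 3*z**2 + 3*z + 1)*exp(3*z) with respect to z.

Use integration by parts with u = z**4 + 3*z**3 + 3*z**2 + 3*z + 1, dv = exp(3*z) dz, so v = exp(3*z)/3.
Apply parts 4 times (tabular method): alternate signs, differentiate u down to 0, integrate dv up.

(27*z**4 + 45*z**3 + 36*z**2 + 57*z + 8)*exp(3*z)/81 + C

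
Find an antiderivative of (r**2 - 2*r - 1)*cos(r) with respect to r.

Use integration by parts with u = r**2 - 2*r - 1, dv = cos(r) dr, so v = sin(r).
Apply parts 2 times (tabular method): alternate signs, differentiate u down to 0, integrate dv up.

r**2*sin(r) - 2*r*sin(r) + 2*r*cos(r) - 3*sin(r) - 2*cos(r) + C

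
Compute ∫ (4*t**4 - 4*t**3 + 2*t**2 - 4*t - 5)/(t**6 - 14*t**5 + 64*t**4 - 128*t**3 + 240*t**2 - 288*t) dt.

5*log(t)/288 - 4969*log(t - 6)/57600 + 27*log(t - 2)/256 - 117*log(t**2 + 4)/6400 - 381*atan(t/2)/3200 - 4363/(960*t - 5760) + C

Factor the denominator: t*(t - 6)**2*(t - 2)*(t**2 + 4).
Partial-fraction decomposition: -3*(39*t + 254)/(3200*(t**2 + 4)) + 27/(256*(t - 2)) - 4969/(57600*(t - 6)) + 4363/(960*(t - 6)**2) + 5/(288*t).
Integrate each term; A/(t−a) gives A·log|t−a|; the (Bt+D)/(t²+p²) term gives a log and an atan.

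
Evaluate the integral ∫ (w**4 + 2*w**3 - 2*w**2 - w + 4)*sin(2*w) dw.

-w**4*cos(2*w)/2 + w**3*sin(2*w) - w**3*cos(2*w) + 3*w**2*sin(2*w)/2 + 5*w**2*cos(2*w)/2 - 5*w*sin(2*w)/2 + 2*w*cos(2*w) - sin(2*w) - 13*cos(2*w)/4 + C

Use integration by parts with u = w**4 + 2*w**3 - 2*w**2 - w + 4, dv = sin(2*w) dw, so v = -cos(2*w)/2.
Apply parts 4 times (tabular method): alternate signs, differentiate u down to 0, integrate dv up.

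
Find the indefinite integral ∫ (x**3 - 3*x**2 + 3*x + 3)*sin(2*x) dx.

-x**3*cos(2*x)/2 + 3*x**2*sin(2*x)/4 + 3*x**2*cos(2*x)/2 - 3*x*sin(2*x)/2 - 3*x*cos(2*x)/4 + 3*sin(2*x)/8 - 9*cos(2*x)/4 + C

Use integration by parts with u = x**3 - 3*x**2 + 3*x + 3, dv = sin(2*x) dx, so v = -cos(2*x)/2.
Apply parts 3 times (tabular method): alternate signs, differentiate u down to 0, integrate dv up.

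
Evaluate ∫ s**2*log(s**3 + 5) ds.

s**3*log(s**3 + 5)/3 - s**3/3 + 5*log(s**3 + 5)/3 + C

Let u = s**3 + 5, so du = (3*s**2) ds.
The integral becomes (1/3)·∫ log(u) du; integrate by parts with u′=log(u), dv′=du.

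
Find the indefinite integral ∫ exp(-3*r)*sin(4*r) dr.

-3*exp(-3*r)*sin(4*r)/25 - 4*exp(-3*r)*cos(4*r)/25 + C

Let I denote the integral. Integrate by parts with u = sin(4*r), dv = exp(-3*r) dr, so v = -exp(-3*r)/3: I = -exp(-3*r)*sin(4*r)/3 + (4/3)·∫ exp(-3*r)*cos(4*r) dr.
Apply parts again with u = cos(4*r), dv = exp(-3*r) dr: ∫ exp(-3*r)*cos(4*r) dr = -exp(-3*r)*cos(4*r)/3 − (4/3)·I. Substituting back brings back I: I = -exp(-3*r)*sin(4*r)/3 - 4*exp(-3*r)*cos(4*r)/9 − (16/9)·I.
Solving for I: (1 + 16/9)·I equals the remaining terms, so I = (9/25)·(-exp(-3*r)*sin(4*r)/3 - 4*exp(-3*r)*cos(4*r)/9).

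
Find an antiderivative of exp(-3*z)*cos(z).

exp(-3*z)*sin(z)/10 - 3*exp(-3*z)*cos(z)/10 + C

Let I denote the integral. Integrate by parts with u = cos(z), dv = exp(-3*z) dz, so v = -exp(-3*z)/3: I = -exp(-3*z)*cos(z)/3 − (1/3)·∫ exp(-3*z)*sin(z) dz.
Apply parts again with u = sin(z), dv = exp(-3*z) dz: ∫ exp(-3*z)*sin(z) dz = -exp(-3*z)*sin(z)/3 + (1/3)·I. Substituting back brings back I: I = exp(-3*z)*sin(z)/9 - exp(-3*z)*cos(z)/3 − (1/9)·I.
Solving for I: (1 + 1/9)·I equals the remaining terms, so I = (9/10)·(exp(-3*z)*sin(z)/9 - exp(-3*z)*cos(z)/3).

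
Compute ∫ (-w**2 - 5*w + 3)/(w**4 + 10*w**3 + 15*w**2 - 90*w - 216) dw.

-log(w - 3)/18 - log(w + 3)/2 + log(w + 4)/2 + log(w + 6)/18 + C

Factor the denominator: (w - 3)*(w + 3)*(w + 4)*(w + 6).
Partial-fraction decomposition: 1/(18*(w + 6)) + 1/(2*(w + 4)) - 1/(2*(w + 3)) - 1/(18*(w - 3)).
Integrate each term: A/(w−a) contributes A·log|w−a|.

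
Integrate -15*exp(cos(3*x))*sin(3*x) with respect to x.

5*exp(cos(3*x)) + C

Let u = cos(3*x), so du = (-3*sin(3*x)) dx.
Rewriting, the integral becomes 5·∫ e^u du = 5·e^u.
Substituting back, u = cos(3*x).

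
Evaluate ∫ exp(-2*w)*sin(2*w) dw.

Let I denote the integral. Integrate by parts with u = sin(2*w), dv = exp(-2*w) dw, so v = -exp(-2*w)/2: I = -exp(-2*w)*sin(2*w)/2 + ∫ exp(-2*w)*cos(2*w) dw.
Apply parts again with u = cos(2*w), dv = exp(-2*w) dw: ∫ exp(-2*w)*cos(2*w) dw = -exp(-2*w)*cos(2*w)/2 − I. Substituting back brings back I: I = -exp(-2*w)*sin(2*w)/2 - exp(-2*w)*cos(2*w)/2 − I.
Solving for I: (1 + 1)·I equals the remaining terms, so I = (1/2)·(-exp(-2*w)*sin(2*w)/2 - exp(-2*w)*cos(2*w)/2).

-exp(-2*w)*sin(2*w)/4 - exp(-2*w)*cos(2*w)/4 + C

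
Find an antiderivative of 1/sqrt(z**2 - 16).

Substitute z = 4·sec(θ), so dz = 4·sec(θ)*tan(θ) dθ and the radical becomes sqrt(z**2 - 16) = 4·tan(θ) by the Pythagorean identity.
Integrate the resulting trig expression in θ, then back-substitute sec(θ) = z/4, tan(θ) = sqrt(z**2 - 16)/4 (absorbing any constant into C).

log(z + sqrt(z**2 - 16)) + C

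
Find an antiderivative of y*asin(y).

Use integration by parts with u = arcsin(y), dv = y dy.
Then du = 1/sqrt(-y**2 + 1) dy.

y**2*asin(y)/2 + y*sqrt(-y**2 + 1)/4 - asin(y)/4 + C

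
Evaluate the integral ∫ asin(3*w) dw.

Use integration by parts with u = arcsin(3*w), dv = dw.
Then du = 3/sqrt(-9*w**2 + 1) dw.

w*asin(3*w) + sqrt(-9*w**2 + 1)/3 + C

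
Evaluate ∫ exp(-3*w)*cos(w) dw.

Let I denote the integral. Integrate by parts with u = cos(w), dv = exp(-3*w) dw, so v = -exp(-3*w)/3: I = -exp(-3*w)*cos(w)/3 − (1/3)·∫ exp(-3*w)*sin(w) dw.
Apply parts again with u = sin(w), dv = exp(-3*w) dw: ∫ exp(-3*w)*sin(w) dw = -exp(-3*w)*sin(w)/3 + (1/3)·I. Substituting back brings back I: I = exp(-3*w)*sin(w)/9 - exp(-3*w)*cos(w)/3 − (1/9)·I.
Solving for I: (1 + 1/9)·I equals the remaining terms, so I = (9/10)·(exp(-3*w)*sin(w)/9 - exp(-3*w)*cos(w)/3).

exp(-3*w)*sin(w)/10 - 3*exp(-3*w)*cos(w)/10 + C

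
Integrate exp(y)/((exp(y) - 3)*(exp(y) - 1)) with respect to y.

log(exp(y) - 3)/2 - log(exp(y) - 1)/2 + C

Let u = e^y, du = e^y dy.
The integral becomes ∫ du/((u-3)(u-1)); decompose into partial fractions.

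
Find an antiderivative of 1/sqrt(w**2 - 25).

Substitute w = 5·sec(θ), so dw = 5·sec(θ)*tan(θ) dθ and the radical becomes sqrt(w**2 - 25) = 5·tan(θ) by the Pythagorean identity.
Integrate the resulting trig expression in θ, then back-substitute sec(θ) = w/5, tan(θ) = sqrt(w**2 - 25)/5 (absorbing any constant into C).

log(w + sqrt(w**2 - 25)) + C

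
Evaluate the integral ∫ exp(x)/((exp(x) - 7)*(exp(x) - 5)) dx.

log(exp(x) - 7)/2 - log(exp(x) - 5)/2 + C

Let u = e^x, du = e^x dx.
The integral becomes ∫ du/((u-5)(u-7)); decompose into partial fractions.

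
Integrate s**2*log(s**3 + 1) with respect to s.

Let u = s**3 + 1, so du = (3*s**2) ds.
The integral becomes (1/3)·∫ log(u) du; integrate by parts with u′=log(u), dv′=du.

s**3*log(s**3 + 1)/3 - s**3/3 + log(s**3 + 1)/3 + C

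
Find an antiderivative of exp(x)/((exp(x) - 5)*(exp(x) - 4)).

log(exp(x) - 5) - log(exp(x) - 4) + C

Let u = e^x, du = e^x dx.
The integral becomes ∫ du/((u-4)(u-5)); decompose into partial fractions.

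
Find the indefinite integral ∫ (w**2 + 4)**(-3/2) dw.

w/(4*sqrt(w**2 + 4)) + C

Substitute w = 2·tan(θ), so dw = 2·sec(θ)^2 dθ and the radical becomes sqrt(w**2 + 4) = 2·sec(θ) by the Pythagorean identity.
Integrate the resulting trig expression in θ, then back-substitute tan(θ) = w/2, sec(θ) = sqrt(w**2 + 4)/2 (absorbing any constant into C).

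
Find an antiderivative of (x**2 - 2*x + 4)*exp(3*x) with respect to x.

Use integration by parts with u = x**2 - 2*x + 4, dv = exp(3*x) dx, so v = exp(3*x)/3.
Apply parts 2 times (tabular method): alternate signs, differentiate u down to 0, integrate dv up.

(9*x**2 - 24*x + 44)*exp(3*x)/27 + C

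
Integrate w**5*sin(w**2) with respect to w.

-w**4*cos(w**2)/2 + w**2*sin(w**2) + cos(w**2) + C

Let u = w², du = 2w dw; rewrite as (1/2)∫ u^2·sin(1u) du.
Now integrate by parts 2 times.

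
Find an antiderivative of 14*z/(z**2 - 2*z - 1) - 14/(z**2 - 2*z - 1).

Let u = z**2 - 2*z - 1, so du = (2*z - 2) dz.
Rewriting, the integral becomes 7·∫ 1/u du = 7·log(u).
Substituting back, u = z**2 - 2*z - 1.

7*log(z**2 - 2*z - 1) + C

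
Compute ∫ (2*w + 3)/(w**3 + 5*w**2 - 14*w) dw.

-3*log(w)/14 + 7*log(w - 2)/18 - 11*log(w + 7)/63 + C

Factor the denominator: w*(w - 2)*(w + 7).
Partial-fraction decomposition: -11/(63*(w + 7)) + 7/(18*(w - 2)) - 3/(14*w).
Integrate each term: A/(w−a) contributes A·log|w−a|.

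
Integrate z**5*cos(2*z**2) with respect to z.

z**4*sin(2*z**2)/4 + z**2*cos(2*z**2)/4 - sin(2*z**2)/8 + C

Let u = z², du = 2z dz; rewrite as (1/2)∫ u^2·cos(2u) du.
Now integrate by parts 2 times.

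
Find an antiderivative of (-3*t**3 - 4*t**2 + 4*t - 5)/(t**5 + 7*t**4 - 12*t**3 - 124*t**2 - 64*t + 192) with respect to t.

Factor the denominator: (t - 4)*(t - 1)*(t + 2)*(t + 4)*(t + 6).
Partial-fraction decomposition: 95/(112*(t + 6)) - 107/(160*(t + 4)) - 5/(144*(t + 2)) + 8/(315*(t - 1)) - 49/(288*(t - 4)).
Integrate each term: A/(t−a) contributes A·log|t−a|.

-49*log(t - 4)/288 + 8*log(t - 1)/315 - 5*log(t + 2)/144 - 107*log(t + 4)/160 + 95*log(t + 6)/112 + C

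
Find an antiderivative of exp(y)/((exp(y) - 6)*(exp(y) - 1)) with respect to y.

log(exp(y) - 6)/5 - log(exp(y) - 1)/5 + C

Let u = e^y, du = e^y dy.
The integral becomes ∫ du/((u-1)(u-6)); decompose into partial fractions.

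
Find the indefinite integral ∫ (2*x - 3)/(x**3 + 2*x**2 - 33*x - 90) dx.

log(x - 6)/11 + log(x + 3)/2 - 13*log(x + 5)/22 + C

Factor the denominator: (x - 6)*(x + 3)*(x + 5).
Partial-fraction decomposition: -13/(22*(x + 5)) + 1/(2*(x + 3)) + 1/(11*(x - 6)).
Integrate each term: A/(x−a) contributes A·log|x−a|.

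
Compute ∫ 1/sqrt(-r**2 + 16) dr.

asin(r/4) + C

Substitute r = 4·sin(θ), so dr = 4·cos(θ) dθ and the radical becomes sqrt(-r**2 + 16) = 4·cos(θ) by the Pythagorean identity.
Integrate the resulting trig expression in θ, then back-substitute θ = asin(r/4), sin(θ) = r/4, cos(θ) = sqrt(-r**2 + 16)/4 (absorbing any constant into C).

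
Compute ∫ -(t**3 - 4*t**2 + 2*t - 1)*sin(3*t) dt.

t**3*cos(3*t)/3 - t**2*sin(3*t)/3 - 4*t**2*cos(3*t)/3 + 8*t*sin(3*t)/9 + 4*t*cos(3*t)/9 - 4*sin(3*t)/27 - cos(3*t)/27 + C

Use integration by parts with u = t**3 - 4*t**2 + 2*t - 1, dv = -sin(3*t) dt, so v = cos(3*t)/3.
Apply parts 3 times (tabular method): alternate signs, differentiate u down to 0, integrate dv up.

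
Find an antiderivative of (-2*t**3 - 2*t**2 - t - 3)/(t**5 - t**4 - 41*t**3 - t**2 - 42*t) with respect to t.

Factor the denominator: t*(t - 7)*(t + 6)*(t**2 + 1).
Partial-fraction decomposition: -(21*t + 22)/(925*(t**2 + 1)) + 121/(962*(t + 6)) - 397/(2275*(t - 7)) + 1/(14*t).
Integrate each term; A/(t−a) gives A·log|t−a|; the (Bt+D)/(t²+p²) term gives a log and an atan.

log(t)/14 - 397*log(t - 7)/2275 + 121*log(t + 6)/962 - 21*log(t**2 + 1)/1850 - 22*atan(t)/925 + C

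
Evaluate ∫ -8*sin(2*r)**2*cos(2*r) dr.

-4*sin(2*r)**3/3 + C

Let u = sin(2*r), so du = (2*cos(2*r)) dr.
Rewriting, the integral becomes -4·∫ u^2 du = -4·u^3/3.
Substituting back, u = sin(2*r).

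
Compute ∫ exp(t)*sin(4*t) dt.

exp(t)*sin(4*t)/17 - 4*exp(t)*cos(4*t)/17 + C

Let I denote the integral. Integrate by parts with u = sin(4*t), dv = exp(t) dt, so v = exp(t): I = exp(t)*sin(4*t) − 4·∫ exp(t)*cos(4*t) dt.
Apply parts again with u = cos(4*t), dv = exp(t) dt: ∫ exp(t)*cos(4*t) dt = exp(t)*cos(4*t) + 4·I. Substituting back brings back I: I = exp(t)*sin(4*t) - 4*exp(t)*cos(4*t) − 16·I.
Solving for I: (1 + 16)·I equals the remaining terms, so I = (1/17)·(exp(t)*sin(4*t) - 4*exp(t)*cos(4*t)).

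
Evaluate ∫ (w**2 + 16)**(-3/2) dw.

Substitute w = 4·tan(θ), so dw = 4·sec(θ)^2 dθ and the radical becomes sqrt(w**2 + 16) = 4·sec(θ) by the Pythagorean identity.
Integrate the resulting trig expression in θ, then back-substitute tan(θ) = w/4, sec(θ) = sqrt(w**2 + 16)/4 (absorbing any constant into C).

w/(16*sqrt(w**2 + 16)) + C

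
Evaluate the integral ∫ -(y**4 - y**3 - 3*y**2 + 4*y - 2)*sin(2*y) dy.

y**4*cos(2*y)/2 - y**3*sin(2*y) - y**3*cos(2*y)/2 + 3*y**2*sin(2*y)/4 - 3*y**2*cos(2*y) + 3*y*sin(2*y) + 11*y*cos(2*y)/4 - 11*sin(2*y)/8 + cos(2*y)/2 + C

Use integration by parts with u = y**4 - y**3 - 3*y**2 + 4*y - 2, dv = -sin(2*y) dy, so v = cos(2*y)/2.
Apply parts 4 times (tabular method): alternate signs, differentiate u down to 0, integrate dv up.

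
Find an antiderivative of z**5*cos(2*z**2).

z**4*sin(2*z**2)/4 + z**2*cos(2*z**2)/4 - sin(2*z**2)/8 + C

Let u = z², du = 2z dz; rewrite as (1/2)∫ u^2·cos(2u) du.
Now integrate by parts 2 times.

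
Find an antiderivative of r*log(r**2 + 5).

Let u = r**2 + 5, so du = (2*r) dr.
The integral becomes (1/2)·∫ log(u) du; integrate by parts with u′=log(u), dv′=du.

r**2*log(r**2 + 5)/2 - r**2/2 + 5*log(r**2 + 5)/2 + C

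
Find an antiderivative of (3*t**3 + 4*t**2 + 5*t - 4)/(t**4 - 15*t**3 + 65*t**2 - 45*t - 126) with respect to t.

157*log(t - 7)/4 - 818*log(t - 6)/21 + 8*log(t - 3)/3 + log(t + 1)/28 + C

Factor the denominator: (t - 7)*(t - 6)*(t - 3)*(t + 1).
Partial-fraction decomposition: 1/(28*(t + 1)) + 8/(3*(t - 3)) - 818/(21*(t - 6)) + 157/(4*(t - 7)).
Integrate each term: A/(t−a) contributes A·log|t−a|.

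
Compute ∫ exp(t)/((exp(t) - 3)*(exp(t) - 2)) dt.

Let u = e^t, du = e^t dt.
The integral becomes ∫ du/((u-3)(u-2)); decompose into partial fractions.

log(exp(t) - 3) - log(exp(t) - 2) + C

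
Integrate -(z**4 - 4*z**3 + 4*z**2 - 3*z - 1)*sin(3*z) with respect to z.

Use integration by parts with u = z**4 - 4*z**3 + 4*z**2 - 3*z - 1, dv = -sin(3*z) dz, so v = cos(3*z)/3.
Apply parts 4 times (tabular method): alternate signs, differentiate u down to 0, integrate dv up.

z**4*cos(3*z)/3 - 4*z**3*sin(3*z)/9 - 4*z**3*cos(3*z)/3 + 4*z**2*sin(3*z)/3 + 8*z**2*cos(3*z)/9 - 16*z*sin(3*z)/27 - z*cos(3*z)/9 + sin(3*z)/27 - 43*cos(3*z)/81 + C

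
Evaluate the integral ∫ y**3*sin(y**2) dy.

-y**2*cos(y**2)/2 + sin(y**2)/2 + C

Let u = y², du = 2y dy; rewrite as (1/2)∫ u^1·sin(1u) du.
Now integrate by parts 1 time.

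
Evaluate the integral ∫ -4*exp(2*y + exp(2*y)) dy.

-2*exp(exp(2*y)) + C

Let u = exp(2*y), so du = (2*exp(2*y)) dy.
Rewriting, the integral becomes -2·∫ e^u du = -2·e^u.
Substituting back, u = exp(2*y).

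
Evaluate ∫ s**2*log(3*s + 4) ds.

s**3*log(3*s + 4)/3 - s**3/9 + 2*s**2/9 - 16*s/27 + 64*log(3*s + 4)/81 + C

Use integration by parts with u = log(3*s + 4), dv = s**2 ds.
Then du = 3/(3*s + 4) ds and v = s**3/3.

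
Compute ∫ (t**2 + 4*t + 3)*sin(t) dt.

-t**2*cos(t) + 2*t*sin(t) - 4*t*cos(t) + 4*sin(t) - cos(t) + C

Use integration by parts with u = t**2 + 4*t + 3, dv = sin(t) dt, so v = -cos(t).
Apply parts 2 times (tabular method): alternate signs, differentiate u down to 0, integrate dv up.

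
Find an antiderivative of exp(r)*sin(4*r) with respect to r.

exp(r)*sin(4*r)/17 - 4*exp(r)*cos(4*r)/17 + C

Let I denote the integral. Integrate by parts with u = sin(4*r), dv = exp(r) dr, so v = exp(r): I = exp(r)*sin(4*r) − 4·∫ exp(r)*cos(4*r) dr.
Apply parts again with u = cos(4*r), dv = exp(r) dr: ∫ exp(r)*cos(4*r) dr = exp(r)*cos(4*r) + 4·I. Substituting back brings back I: I = exp(r)*sin(4*r) - 4*exp(r)*cos(4*r) − 16·I.
Solving for I: (1 + 16)·I equals the remaining terms, so I = (1/17)·(exp(r)*sin(4*r) - 4*exp(r)*cos(4*r)).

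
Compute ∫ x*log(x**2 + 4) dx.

x**2*log(x**2 + 4)/2 - x**2/2 + 2*log(x**2 + 4) + C

Let u = x**2 + 4, so du = (2*x) dx.
The integral becomes (1/2)·∫ log(u) du; integrate by parts with u′=log(u), dv′=du.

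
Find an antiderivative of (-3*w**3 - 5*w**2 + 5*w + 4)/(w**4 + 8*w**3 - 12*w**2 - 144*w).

Factor the denominator: w*(w - 4)*(w + 6)**2.
Partial-fraction decomposition: -2117/(900*(w + 6)) + 221/(30*(w + 6)**2) - 31/(50*(w - 4)) - 1/(36*w).
Integrate each term; A/(w−a) gives A·log|w−a|; A/(w−a)² gives −A/(w−a).

-log(w)/36 - 31*log(w - 4)/50 - 2117*log(w + 6)/900 - 221/(30*w + 180) + C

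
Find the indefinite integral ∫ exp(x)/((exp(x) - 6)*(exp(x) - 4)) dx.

log(exp(x) - 6)/2 - log(exp(x) - 4)/2 + C

Let u = e^x, du = e^x dx.
The integral becomes ∫ du/((u-4)(u-6)); decompose into partial fractions.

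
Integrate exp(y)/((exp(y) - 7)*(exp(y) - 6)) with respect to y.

log(exp(y) - 7) - log(exp(y) - 6) + C

Let u = e^y, du = e^y dy.
The integral becomes ∫ du/((u-6)(u-7)); decompose into partial fractions.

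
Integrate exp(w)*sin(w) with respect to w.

Let I denote the integral. Integrate by parts with u = sin(w), dv = exp(w) dw, so v = exp(w): I = exp(w)*sin(w) − ∫ exp(w)*cos(w) dw.
Apply parts again with u = cos(w), dv = exp(w) dw: ∫ exp(w)*cos(w) dw = exp(w)*cos(w) + I. Substituting back brings back I: I = exp(w)*sin(w) - exp(w)*cos(w) − I.
Solving for I: (1 + 1)·I equals the remaining terms, so I = (1/2)·(exp(w)*sin(w) - exp(w)*cos(w)).

exp(w)*sin(w)/2 - exp(w)*cos(w)/2 + C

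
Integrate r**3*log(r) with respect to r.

Use integration by parts with u = log(r), dv = r**3 dr.
Then du = 1/r dr and v = r**4/4.

r**4*log(r)/4 - r**4/16 + C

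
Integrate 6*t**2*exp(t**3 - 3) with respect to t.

Let u = t**3 - 3, so du = (3*t**2) dt.
Rewriting, the integral becomes 2·∫ e^u du = 2·e^u.
Substituting back, u = t**3 - 3.

2*exp(t**3 - 3) + C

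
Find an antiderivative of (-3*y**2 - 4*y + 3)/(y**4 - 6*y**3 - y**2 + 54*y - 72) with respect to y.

-61*log(y - 4)/14 + 6*log(y - 3) - 17*log(y - 2)/10 + 2*log(y + 3)/35 + C

Factor the denominator: (y - 4)*(y - 3)*(y - 2)*(y + 3).
Partial-fraction decomposition: 2/(35*(y + 3)) - 17/(10*(y - 2)) + 6/(y - 3) - 61/(14*(y - 4)).
Integrate each term: A/(y−a) contributes A·log|y−a|.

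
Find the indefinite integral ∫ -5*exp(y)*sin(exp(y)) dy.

5*cos(exp(y)) + C

Let u = exp(y), so du = (exp(y)) dy.
Rewriting, the integral becomes -5·∫ sin(u) du = -5·-cos(u).
Substituting back, u = exp(y).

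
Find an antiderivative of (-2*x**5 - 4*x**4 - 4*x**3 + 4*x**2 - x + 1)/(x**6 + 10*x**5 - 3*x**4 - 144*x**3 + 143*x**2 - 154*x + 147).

Factor the denominator: (x - 3)*(x - 1)*(x + 7)**2*(x**2 + 1).
Partial-fraction decomposition: -(249*x + 307)/(12500*(x**2 + 1)) - 624607/(400000*(x + 7)) + 12793/(2000*(x + 7)**2) + 3/(128*(x - 1)) - 221/(500*(x - 3)).
Integrate each term; A/(x−a) gives A·log|x−a|; the (Bx+D)/(x²+p²) term gives a log and an atan.

-221*log(x - 3)/500 + 3*log(x - 1)/128 - 624607*log(x + 7)/400000 - 249*log(x**2 + 1)/25000 - 307*atan(x)/12500 - 12793/(2000*x + 14000) + C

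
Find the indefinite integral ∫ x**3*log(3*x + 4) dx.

Use integration by parts with u = log(3*x + 4), dv = x**3 dx.
Then du = 3/(3*x + 4) dx and v = x**4/4.

x**4*log(3*x + 4)/4 - x**4/16 + x**3/9 - 2*x**2/9 + 16*x/27 - 64*log(3*x + 4)/81 + C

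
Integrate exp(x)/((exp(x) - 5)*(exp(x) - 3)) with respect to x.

log(exp(x) - 5)/2 - log(exp(x) - 3)/2 + C

Let u = e^x, du = e^x dx.
The integral becomes ∫ du/((u-3)(u-5)); decompose into partial fractions.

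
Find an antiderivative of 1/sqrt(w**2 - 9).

Substitute w = 3·sec(θ), so dw = 3·sec(θ)*tan(θ) dθ and the radical becomes sqrt(w**2 - 9) = 3·tan(θ) by the Pythagorean identity.
Integrate the resulting trig expression in θ, then back-substitute sec(θ) = w/3, tan(θ) = sqrt(w**2 - 9)/3 (absorbing any constant into C).

log(w + sqrt(w**2 - 9)) + C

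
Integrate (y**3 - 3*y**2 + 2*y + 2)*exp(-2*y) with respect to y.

(-4*y**3 + 6*y**2 - 2*y - 9)*exp(-2*y)/8 + C

Use integration by parts with u = y**3 - 3*y**2 + 2*y + 2, dv = exp(-2*y) dy, so v = -exp(-2*y)/2.
Apply parts 3 times (tabular method): alternate signs, differentiate u down to 0, integrate dv up.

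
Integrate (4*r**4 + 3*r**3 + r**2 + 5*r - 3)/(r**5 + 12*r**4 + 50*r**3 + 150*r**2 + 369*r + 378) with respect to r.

31*log(r + 2)/65 - 13*log(r + 3)/4 + 4293*log(r + 7)/580 - 237*log(r**2 + 9)/754 - 748*atan(r/3)/1131 + C

Factor the denominator: (r + 2)*(r + 3)*(r + 7)*(r**2 + 9).
Partial-fraction decomposition: -(237*r + 748)/(377*(r**2 + 9)) + 4293/(580*(r + 7)) - 13/(4*(r + 3)) + 31/(65*(r + 2)).
Integrate each term; A/(r−a) gives A·log|r−a|; the (Br+D)/(r²+p²) term gives a log and an atan.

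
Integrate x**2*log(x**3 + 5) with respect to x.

x**3*log(x**3 + 5)/3 - x**3/3 + 5*log(x**3 + 5)/3 + C

Let u = x**3 + 5, so du = (3*x**2) dx.
The integral becomes (1/3)·∫ log(u) du; integrate by parts with u′=log(u), dv′=du.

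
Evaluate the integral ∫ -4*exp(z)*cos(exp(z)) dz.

Let u = exp(z), so du = (exp(z)) dz.
Rewriting, the integral becomes -4·∫ cos(u) du = -4·sin(u).
Substituting back, u = exp(z).

-4*sin(exp(z)) + C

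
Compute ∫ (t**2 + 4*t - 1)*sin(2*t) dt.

Use integration by parts with u = t**2 + 4*t - 1, dv = sin(2*t) dt, so v = -cos(2*t)/2.
Apply parts 2 times (tabular method): alternate signs, differentiate u down to 0, integrate dv up.

-t**2*cos(2*t)/2 + t*sin(2*t)/2 - 2*t*cos(2*t) + sin(2*t) + 3*cos(2*t)/4 + C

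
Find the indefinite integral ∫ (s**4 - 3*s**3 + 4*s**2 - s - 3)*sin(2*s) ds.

Use integration by parts with u = s**4 - 3*s**3 + 4*s**2 - s - 3, dv = sin(2*s) ds, so v = -cos(2*s)/2.
Apply parts 4 times (tabular method): alternate signs, differentiate u down to 0, integrate dv up.

-s**4*cos(2*s)/2 + s**3*sin(2*s) + 3*s**3*cos(2*s)/2 - 9*s**2*sin(2*s)/4 - s**2*cos(2*s)/2 + s*sin(2*s)/2 - 7*s*cos(2*s)/4 + 7*sin(2*s)/8 + 7*cos(2*s)/4 + C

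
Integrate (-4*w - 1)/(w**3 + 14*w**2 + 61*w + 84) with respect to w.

11*log(w + 3)/4 - 5*log(w + 4) + 9*log(w + 7)/4 + C

Factor the denominator: (w + 3)*(w + 4)*(w + 7).
Partial-fraction decomposition: 9/(4*(w + 7)) - 5/(w + 4) + 11/(4*(w + 3)).
Integrate each term: A/(w−a) contributes A·log|w−a|.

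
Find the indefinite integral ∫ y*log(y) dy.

Use integration by parts with u = log(y), dv = y dy.
Then du = 1/y dy and v = y**2/2.

y**2*log(y)/2 - y**2/4 + C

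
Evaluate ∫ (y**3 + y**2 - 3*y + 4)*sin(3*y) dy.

-y**3*cos(3*y)/3 + y**2*sin(3*y)/3 - y**2*cos(3*y)/3 + 2*y*sin(3*y)/9 + 11*y*cos(3*y)/9 - 11*sin(3*y)/27 - 34*cos(3*y)/27 + C

Use integration by parts with u = y**3 + y**2 - 3*y + 4, dv = sin(3*y) dy, so v = -cos(3*y)/3.
Apply parts 3 times (tabular method): alternate signs, differentiate u down to 0, integrate dv up.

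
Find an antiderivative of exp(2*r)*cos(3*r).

3*exp(2*r)*sin(3*r)/13 + 2*exp(2*r)*cos(3*r)/13 + C

Let I denote the integral. Integrate by parts with u = cos(3*r), dv = exp(2*r) dr, so v = exp(2*r)/2: I = exp(2*r)*cos(3*r)/2 + (3/2)·∫ exp(2*r)*sin(3*r) dr.
Apply parts again with u = sin(3*r), dv = exp(2*r) dr: ∫ exp(2*r)*sin(3*r) dr = exp(2*r)*sin(3*r)/2 − (3/2)·I. Substituting back brings back I: I = 3*exp(2*r)*sin(3*r)/4 + exp(2*r)*cos(3*r)/2 − (9/4)·I.
Solving for I: (1 + 9/4)·I equals the remaining terms, so I = (4/13)·(3*exp(2*r)*sin(3*r)/4 + exp(2*r)*cos(3*r)/2).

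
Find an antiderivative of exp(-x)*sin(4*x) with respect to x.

Let I denote the integral. Integrate by parts with u = sin(4*x), dv = exp(-x) dx, so v = -exp(-x): I = -exp(-x)*sin(4*x) + 4·∫ exp(-x)*cos(4*x) dx.
Apply parts again with u = cos(4*x), dv = exp(-x) dx: ∫ exp(-x)*cos(4*x) dx = -exp(-x)*cos(4*x) − 4·I. Substituting back brings back I: I = -exp(-x)*sin(4*x) - 4*exp(-x)*cos(4*x) − 16·I.
Solving for I: (1 + 16)·I equals the remaining terms, so I = (1/17)·(-exp(-x)*sin(4*x) - 4*exp(-x)*cos(4*x)).

-exp(-x)*sin(4*x)/17 - 4*exp(-x)*cos(4*x)/17 + C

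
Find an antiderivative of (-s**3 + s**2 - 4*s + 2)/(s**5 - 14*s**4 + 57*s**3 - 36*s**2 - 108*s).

Factor the denominator: s*(s - 6)**2*(s - 3)*(s + 1).
Partial-fraction decomposition: 2/(49*(s + 1)) - 7/(27*(s - 3)) + 209/(882*(s - 6)) - 101/(63*(s - 6)**2) - 1/(54*s).
Integrate each term; A/(s−a) gives A·log|s−a|; A/(s−a)² gives −A/(s−a).

-log(s)/54 + 209*log(s - 6)/882 - 7*log(s - 3)/27 + 2*log(s + 1)/49 + 101/(63*s - 378) + C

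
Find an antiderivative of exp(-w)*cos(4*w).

4*exp(-w)*sin(4*w)/17 - exp(-w)*cos(4*w)/17 + C

Let I denote the integral. Integrate by parts with u = cos(4*w), dv = exp(-w) dw, so v = -exp(-w): I = -exp(-w)*cos(4*w) − 4·∫ exp(-w)*sin(4*w) dw.
Apply parts again with u = sin(4*w), dv = exp(-w) dw: ∫ exp(-w)*sin(4*w) dw = -exp(-w)*sin(4*w) + 4·I. Substituting back brings back I: I = 4*exp(-w)*sin(4*w) - exp(-w)*cos(4*w) − 16·I.
Solving for I: (1 + 16)·I equals the remaining terms, so I = (1/17)·(4*exp(-w)*sin(4*w) - exp(-w)*cos(4*w)).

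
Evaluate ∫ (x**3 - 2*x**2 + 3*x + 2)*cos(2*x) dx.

Use integration by parts with u = x**3 - 2*x**2 + 3*x + 2, dv = cos(2*x) dx, so v = sin(2*x)/2.
Apply parts 3 times (tabular method): alternate signs, differentiate u down to 0, integrate dv up.

x**3*sin(2*x)/2 - x**2*sin(2*x) + 3*x**2*cos(2*x)/4 + 3*x*sin(2*x)/4 - x*cos(2*x) + 3*sin(2*x)/2 + 3*cos(2*x)/8 + C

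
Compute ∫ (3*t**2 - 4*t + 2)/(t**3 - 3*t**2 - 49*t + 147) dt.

Factor the denominator: (t - 7)*(t - 3)*(t + 7).
Partial-fraction decomposition: 177/(140*(t + 7)) - 17/(40*(t - 3)) + 121/(56*(t - 7)).
Integrate each term: A/(t−a) contributes A·log|t−a|.

121*log(t - 7)/56 - 17*log(t - 3)/40 + 177*log(t + 7)/140 + C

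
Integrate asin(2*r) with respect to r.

r*asin(2*r) + sqrt(-4*r**2 + 1)/2 + C

Use integration by parts with u = arcsin(2*r), dv = dr.
Then du = 2/sqrt(-4*r**2 + 1) dr.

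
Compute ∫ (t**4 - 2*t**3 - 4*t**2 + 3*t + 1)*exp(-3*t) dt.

(-27*t**4 + 18*t**3 + 126*t**2 + 3*t - 26)*exp(-3*t)/81 + C

Use integration by parts with u = t**4 - 2*t**3 - 4*t**2 + 3*t + 1, dv = exp(-3*t) dt, so v = -exp(-3*t)/3.
Apply parts 4 times (tabular method): alternate signs, differentiate u down to 0, integrate dv up.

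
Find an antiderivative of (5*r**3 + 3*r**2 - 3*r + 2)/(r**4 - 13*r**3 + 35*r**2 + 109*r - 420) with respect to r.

Factor the denominator: (r - 7)*(r - 5)*(r - 4)*(r + 3).
Partial-fraction decomposition: 97/(560*(r + 3)) + 358/(21*(r - 4)) - 687/(16*(r - 5)) + 1843/(60*(r - 7)).
Integrate each term: A/(r−a) contributes A·log|r−a|.

1843*log(r - 7)/60 - 687*log(r - 5)/16 + 358*log(r - 4)/21 + 97*log(r + 3)/560 + C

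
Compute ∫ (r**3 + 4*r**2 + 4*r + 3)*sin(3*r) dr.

-r**3*cos(3*r)/3 + r**2*sin(3*r)/3 - 4*r**2*cos(3*r)/3 + 8*r*sin(3*r)/9 - 10*r*cos(3*r)/9 + 10*sin(3*r)/27 - 19*cos(3*r)/27 + C

Use integration by parts with u = r**3 + 4*r**2 + 4*r + 3, dv = sin(3*r) dr, so v = -cos(3*r)/3.
Apply parts 3 times (tabular method): alternate signs, differentiate u down to 0, integrate dv up.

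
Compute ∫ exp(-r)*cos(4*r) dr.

4*exp(-r)*sin(4*r)/17 - exp(-r)*cos(4*r)/17 + C

Let I denote the integral. Integrate by parts with u = cos(4*r), dv = exp(-r) dr, so v = -exp(-r): I = -exp(-r)*cos(4*r) − 4·∫ exp(-r)*sin(4*r) dr.
Apply parts again with u = sin(4*r), dv = exp(-r) dr: ∫ exp(-r)*sin(4*r) dr = -exp(-r)*sin(4*r) + 4·I. Substituting back brings back I: I = 4*exp(-r)*sin(4*r) - exp(-r)*cos(4*r) − 16·I.
Solving for I: (1 + 16)·I equals the remaining terms, so I = (1/17)·(4*exp(-r)*sin(4*r) - exp(-r)*cos(4*r)).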